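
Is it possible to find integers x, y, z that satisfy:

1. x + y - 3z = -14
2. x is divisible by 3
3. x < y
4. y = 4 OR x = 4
Yes

Take x = 0, y = 4, z = 6. Substituting into each constraint:
  (1) 0 + 4 - 3(6) = -14 ✓
  (2) 0 = 3 × 0, remainder 0 ✓
  (3) 0 < 4 ✓
  (4) y = 4, target 4 ✓ (first branch holds)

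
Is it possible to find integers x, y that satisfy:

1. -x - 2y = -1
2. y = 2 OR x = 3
Yes

Take x = -3, y = 2. Substituting into each constraint:
  (1) 3 - 2(2) = -1 ✓
  (2) y = 2, target 2 ✓ (first branch holds)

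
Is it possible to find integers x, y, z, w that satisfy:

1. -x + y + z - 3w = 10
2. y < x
Yes

Take x = 0, y = -1, z = 11, w = 0. Substituting into each constraint:
  (1) 0 + (-1) + 11 - 3(0) = 10 ✓
  (2) -1 < 0 ✓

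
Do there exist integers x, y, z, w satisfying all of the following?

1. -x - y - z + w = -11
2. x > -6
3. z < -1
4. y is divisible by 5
Yes

Take x = 0, y = 0, z = -2, w = -13. Substituting into each constraint:
  (1) 0 + 0 + 2 + (-13) = -11 ✓
  (2) 0 > -6 ✓
  (3) -2 < -1 ✓
  (4) 0 = 5 × 0, remainder 0 ✓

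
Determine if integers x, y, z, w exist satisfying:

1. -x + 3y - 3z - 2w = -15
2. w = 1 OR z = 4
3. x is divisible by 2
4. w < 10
Yes

Take x = 0, y = -1, z = 4, w = 0. Substituting into each constraint:
  (1) 0 + 3(-1) - 3(4) - 2(0) = -15 ✓
  (2) z = 4, target 4 ✓ (second branch holds)
  (3) 0 = 2 × 0, remainder 0 ✓
  (4) 0 < 10 ✓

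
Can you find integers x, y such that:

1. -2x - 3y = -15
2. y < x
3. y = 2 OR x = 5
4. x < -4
No

A contradictory subset is {-2x - 3y = -15, y < x, x < -4}. No integer assignment can satisfy these jointly:

  - -2x - 3y = -15: is a linear equation tying the variables together
  - y < x: bounds one variable relative to another variable
  - x < -4: bounds one variable relative to a constant

Propagating the comparison: y < x and x ≤ -5 give y ≤ -6. Range argument: with x ∈ [−∞, -5], y ∈ [−∞, -6], the left side of the equation is at least 28, but the right side is -15 < 28. No integer solution exists.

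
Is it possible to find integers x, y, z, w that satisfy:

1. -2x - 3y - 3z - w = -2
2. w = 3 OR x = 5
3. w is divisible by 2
Yes

Take x = 5, y = 0, z = -4, w = 4. Substituting into each constraint:
  (1) -2(5) - 3(0) - 3(-4) + (-4) = -2 ✓
  (2) x = 5, target 5 ✓ (second branch holds)
  (3) 4 = 2 × 2, remainder 0 ✓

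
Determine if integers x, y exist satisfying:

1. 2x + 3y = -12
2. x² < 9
Yes

Take x = 0, y = -4. Substituting into each constraint:
  (1) 2(0) + 3(-4) = -12 ✓
  (2) x² = (0)² = 0, and 0 < 9 ✓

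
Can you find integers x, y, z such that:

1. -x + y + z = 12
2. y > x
Yes

Take x = 0, y = 1, z = 11. Substituting into each constraint:
  (1) 0 + 1 + 11 = 12 ✓
  (2) 1 > 0 ✓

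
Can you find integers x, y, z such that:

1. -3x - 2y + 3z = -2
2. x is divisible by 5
Yes

Take x = 0, y = 1, z = 0. Substituting into each constraint:
  (1) -3(0) - 2(1) + 3(0) = -2 ✓
  (2) 0 = 5 × 0, remainder 0 ✓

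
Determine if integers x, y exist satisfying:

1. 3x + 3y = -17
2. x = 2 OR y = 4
No

Even the single constraint (3x + 3y = -17) is infeasible over the integers.

  - 3x + 3y = -17: every term on the left is divisible by 3, so the LHS ≡ 0 (mod 3), but the RHS -17 is not — no integer solution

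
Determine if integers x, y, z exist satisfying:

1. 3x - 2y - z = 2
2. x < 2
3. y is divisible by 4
Yes

Take x = 1, y = 0, z = 1. Substituting into each constraint:
  (1) 3(1) - 2(0) + (-1) = 2 ✓
  (2) 1 < 2 ✓
  (3) 0 = 4 × 0, remainder 0 ✓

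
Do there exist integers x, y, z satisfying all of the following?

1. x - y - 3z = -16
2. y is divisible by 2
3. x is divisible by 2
Yes

Take x = 0, y = 4, z = 4. Substituting into each constraint:
  (1) 0 + (-4) - 3(4) = -16 ✓
  (2) 4 = 2 × 2, remainder 0 ✓
  (3) 0 = 2 × 0, remainder 0 ✓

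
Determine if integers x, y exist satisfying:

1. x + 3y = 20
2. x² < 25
Yes

Take x = -1, y = 7. Substituting into each constraint:
  (1) (-1) + 3(7) = 20 ✓
  (2) x² = (-1)² = 1, and 1 < 25 ✓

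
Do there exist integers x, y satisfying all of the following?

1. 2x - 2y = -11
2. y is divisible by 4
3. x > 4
No

Even the single constraint (2x - 2y = -11) is infeasible over the integers.

  - 2x - 2y = -11: every term on the left is divisible by 2, so the LHS ≡ 0 (mod 2), but the RHS -11 is not — no integer solution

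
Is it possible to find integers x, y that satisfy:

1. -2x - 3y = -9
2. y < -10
Yes

Take x = 21, y = -11. Substituting into each constraint:
  (1) -2(21) - 3(-11) = -9 ✓
  (2) -11 < -10 ✓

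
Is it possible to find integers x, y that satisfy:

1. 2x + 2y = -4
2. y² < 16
Yes

Take x = -2, y = 0. Substituting into each constraint:
  (1) 2(-2) + 2(0) = -4 ✓
  (2) y² = (0)² = 0, and 0 < 16 ✓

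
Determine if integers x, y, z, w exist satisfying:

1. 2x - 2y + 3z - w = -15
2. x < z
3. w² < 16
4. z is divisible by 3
Yes

Take x = -1, y = 6, z = 0, w = 1. Substituting into each constraint:
  (1) 2(-1) - 2(6) + 3(0) + (-1) = -15 ✓
  (2) -1 < 0 ✓
  (3) w² = (1)² = 1, and 1 < 16 ✓
  (4) 0 = 3 × 0, remainder 0 ✓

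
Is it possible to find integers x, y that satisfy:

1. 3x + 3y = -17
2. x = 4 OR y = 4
No

Even the single constraint (3x + 3y = -17) is infeasible over the integers.

  - 3x + 3y = -17: every term on the left is divisible by 3, so the LHS ≡ 0 (mod 3), but the RHS -17 is not — no integer solution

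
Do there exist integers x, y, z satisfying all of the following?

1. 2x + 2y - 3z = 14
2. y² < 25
Yes

Take x = 7, y = 0, z = 0. Substituting into each constraint:
  (1) 2(7) + 2(0) - 3(0) = 14 ✓
  (2) y² = (0)² = 0, and 0 < 25 ✓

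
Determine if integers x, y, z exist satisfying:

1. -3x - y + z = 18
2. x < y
Yes

Take x = -1, y = 0, z = 15. Substituting into each constraint:
  (1) -3(-1) + 0 + 15 = 18 ✓
  (2) -1 < 0 ✓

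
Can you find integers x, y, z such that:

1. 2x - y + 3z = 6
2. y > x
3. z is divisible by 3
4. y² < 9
Yes

Take x = -2, y = -1, z = 3. Substituting into each constraint:
  (1) 2(-2) + 1 + 3(3) = 6 ✓
  (2) -1 > -2 ✓
  (3) 3 = 3 × 1, remainder 0 ✓
  (4) y² = (-1)² = 1, and 1 < 9 ✓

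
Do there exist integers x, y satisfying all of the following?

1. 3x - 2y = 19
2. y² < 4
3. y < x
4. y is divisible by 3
No

A contradictory subset is {3x - 2y = 19, y is divisible by 3}. No integer assignment can satisfy these jointly:

  - 3x - 2y = 19: is a linear equation tying the variables together
  - y is divisible by 3: restricts y to multiples of 3

Modular obstruction: writing y = 3y', every remaining term of the linear equation is divisible by 3, so the left side is ≡ 0 (mod 3); but the right side 19 ≡ 1 (mod 3). No integers can satisfy it.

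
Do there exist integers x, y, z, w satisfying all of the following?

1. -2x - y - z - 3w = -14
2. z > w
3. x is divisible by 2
Yes

Take x = 0, y = 13, z = 1, w = 0. Substituting into each constraint:
  (1) -2(0) + (-13) + (-1) - 3(0) = -14 ✓
  (2) 1 > 0 ✓
  (3) 0 = 2 × 0, remainder 0 ✓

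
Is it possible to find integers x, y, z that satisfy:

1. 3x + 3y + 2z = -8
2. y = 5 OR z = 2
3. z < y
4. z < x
Yes

Take x = -3, y = 5, z = -7. Substituting into each constraint:
  (1) 3(-3) + 3(5) + 2(-7) = -8 ✓
  (2) y = 5, target 5 ✓ (first branch holds)
  (3) -7 < 5 ✓
  (4) -7 < -3 ✓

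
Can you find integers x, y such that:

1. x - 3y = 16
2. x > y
Yes

Take x = -5, y = -7. Substituting into each constraint:
  (1) (-5) - 3(-7) = 16 ✓
  (2) -5 > -7 ✓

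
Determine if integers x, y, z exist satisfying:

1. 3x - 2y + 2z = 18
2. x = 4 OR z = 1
Yes

Take x = 4, y = -3, z = 0. Substituting into each constraint:
  (1) 3(4) - 2(-3) + 2(0) = 18 ✓
  (2) x = 4, target 4 ✓ (first branch holds)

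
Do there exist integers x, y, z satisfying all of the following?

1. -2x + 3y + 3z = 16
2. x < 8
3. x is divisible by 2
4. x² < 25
Yes

Take x = -2, y = 0, z = 4. Substituting into each constraint:
  (1) -2(-2) + 3(0) + 3(4) = 16 ✓
  (2) -2 < 8 ✓
  (3) -2 = 2 × -1, remainder 0 ✓
  (4) x² = (-2)² = 4, and 4 < 25 ✓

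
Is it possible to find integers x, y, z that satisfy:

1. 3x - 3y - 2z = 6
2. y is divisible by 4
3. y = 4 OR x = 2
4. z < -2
Yes

Take x = 0, y = 4, z = -9. Substituting into each constraint:
  (1) 3(0) - 3(4) - 2(-9) = 6 ✓
  (2) 4 = 4 × 1, remainder 0 ✓
  (3) y = 4, target 4 ✓ (first branch holds)
  (4) -9 < -2 ✓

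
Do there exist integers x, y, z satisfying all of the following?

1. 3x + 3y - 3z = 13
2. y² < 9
No

Even the single constraint (3x + 3y - 3z = 13) is infeasible over the integers.

  - 3x + 3y - 3z = 13: every term on the left is divisible by 3, so the LHS ≡ 0 (mod 3), but the RHS 13 is not — no integer solution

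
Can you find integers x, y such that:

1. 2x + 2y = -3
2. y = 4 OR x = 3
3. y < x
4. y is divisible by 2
No

Even the single constraint (2x + 2y = -3) is infeasible over the integers.

  - 2x + 2y = -3: every term on the left is divisible by 2, so the LHS ≡ 0 (mod 2), but the RHS -3 is not — no integer solution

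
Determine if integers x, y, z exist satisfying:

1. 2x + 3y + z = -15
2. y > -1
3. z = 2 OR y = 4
Yes

Take x = -10, y = 1, z = 2. Substituting into each constraint:
  (1) 2(-10) + 3(1) + 2 = -15 ✓
  (2) 1 > -1 ✓
  (3) z = 2, target 2 ✓ (first branch holds)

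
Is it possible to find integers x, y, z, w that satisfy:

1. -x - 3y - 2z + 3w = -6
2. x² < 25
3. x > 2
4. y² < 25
Yes

Take x = 3, y = 1, z = 0, w = 0. Substituting into each constraint:
  (1) (-3) - 3(1) - 2(0) + 3(0) = -6 ✓
  (2) x² = (3)² = 9, and 9 < 25 ✓
  (3) 3 > 2 ✓
  (4) y² = (1)² = 1, and 1 < 25 ✓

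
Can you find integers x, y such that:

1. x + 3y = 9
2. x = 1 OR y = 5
Yes

Take x = -6, y = 5. Substituting into each constraint:
  (1) (-6) + 3(5) = 9 ✓
  (2) y = 5, target 5 ✓ (second branch holds)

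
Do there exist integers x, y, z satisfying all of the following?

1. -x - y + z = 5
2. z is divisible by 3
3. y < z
Yes

Take x = -4, y = -1, z = 0. Substituting into each constraint:
  (1) 4 + 1 + 0 = 5 ✓
  (2) 0 = 3 × 0, remainder 0 ✓
  (3) -1 < 0 ✓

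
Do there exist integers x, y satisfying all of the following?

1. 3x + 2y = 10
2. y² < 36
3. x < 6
Yes

Take x = 2, y = 2. Substituting into each constraint:
  (1) 3(2) + 2(2) = 10 ✓
  (2) y² = (2)² = 4, and 4 < 36 ✓
  (3) 2 < 6 ✓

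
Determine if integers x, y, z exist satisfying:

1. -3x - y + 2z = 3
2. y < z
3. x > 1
Yes

Take x = 2, y = 7, z = 8. Substituting into each constraint:
  (1) -3(2) + (-7) + 2(8) = 3 ✓
  (2) 7 < 8 ✓
  (3) 2 > 1 ✓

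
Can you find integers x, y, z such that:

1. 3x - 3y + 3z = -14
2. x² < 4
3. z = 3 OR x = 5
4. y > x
No

Even the single constraint (3x - 3y + 3z = -14) is infeasible over the integers.

  - 3x - 3y + 3z = -14: every term on the left is divisible by 3, so the LHS ≡ 0 (mod 3), but the RHS -14 is not — no integer solution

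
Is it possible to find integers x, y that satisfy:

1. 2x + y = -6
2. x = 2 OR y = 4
Yes

Take x = 2, y = -10. Substituting into each constraint:
  (1) 2(2) + (-10) = -6 ✓
  (2) x = 2, target 2 ✓ (first branch holds)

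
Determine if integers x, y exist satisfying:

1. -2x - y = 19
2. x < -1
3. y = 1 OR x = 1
Yes

Take x = -10, y = 1. Substituting into each constraint:
  (1) -2(-10) + (-1) = 19 ✓
  (2) -10 < -1 ✓
  (3) y = 1, target 1 ✓ (first branch holds)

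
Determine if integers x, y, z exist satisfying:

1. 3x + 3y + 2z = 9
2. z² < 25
Yes

Take x = 3, y = 0, z = 0. Substituting into each constraint:
  (1) 3(3) + 3(0) + 2(0) = 9 ✓
  (2) z² = (0)² = 0, and 0 < 25 ✓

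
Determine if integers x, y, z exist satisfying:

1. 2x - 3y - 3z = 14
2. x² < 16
Yes

Take x = 1, y = -4, z = 0. Substituting into each constraint:
  (1) 2(1) - 3(-4) - 3(0) = 14 ✓
  (2) x² = (1)² = 1, and 1 < 16 ✓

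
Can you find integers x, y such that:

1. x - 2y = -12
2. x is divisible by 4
Yes

Take x = 0, y = 6. Substituting into each constraint:
  (1) 0 - 2(6) = -12 ✓
  (2) 0 = 4 × 0, remainder 0 ✓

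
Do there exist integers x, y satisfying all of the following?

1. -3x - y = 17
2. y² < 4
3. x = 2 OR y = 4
No

The full constraint system is jointly infeasible over the integers. Each constraint and what it forces:

  - -3x - y = 17: is a linear equation tying the variables together
  - y² < 4: restricts y to |y| ≤ 1
  - x = 2 OR y = 4: forces a choice: either x = 2 or y = 4

Split on the disjunction (x = 2 OR y = 4):
  • If x = 2: the equation forces y = -23, but y² < 4 requires |y| ≤ 1.
  • If y = 4: this contradicts y² < 4, which requires |y| ≤ 1.
Both branches are infeasible, so the system has no integer solution.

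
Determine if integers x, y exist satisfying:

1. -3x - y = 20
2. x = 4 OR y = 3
Yes

Take x = 4, y = -32. Substituting into each constraint:
  (1) -3(4) + 32 = 20 ✓
  (2) x = 4, target 4 ✓ (first branch holds)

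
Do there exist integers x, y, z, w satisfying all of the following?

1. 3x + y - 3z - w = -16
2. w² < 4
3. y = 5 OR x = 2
Yes

Take x = 11, y = 5, z = 18, w = 0. Substituting into each constraint:
  (1) 3(11) + 5 - 3(18) + 0 = -16 ✓
  (2) w² = (0)² = 0, and 0 < 4 ✓
  (3) y = 5, target 5 ✓ (first branch holds)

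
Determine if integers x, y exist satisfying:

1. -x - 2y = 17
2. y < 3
Yes

Take x = -17, y = 0. Substituting into each constraint:
  (1) 17 - 2(0) = 17 ✓
  (2) 0 < 3 ✓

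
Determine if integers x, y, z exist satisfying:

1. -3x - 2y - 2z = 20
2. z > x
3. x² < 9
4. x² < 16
Yes

Take x = 0, y = -11, z = 1. Substituting into each constraint:
  (1) -3(0) - 2(-11) - 2(1) = 20 ✓
  (2) 1 > 0 ✓
  (3) x² = (0)² = 0, and 0 < 9 ✓
  (4) x² = (0)² = 0, and 0 < 16 ✓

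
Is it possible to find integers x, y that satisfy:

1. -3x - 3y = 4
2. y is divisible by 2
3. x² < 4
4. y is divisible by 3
No

Even the single constraint (-3x - 3y = 4) is infeasible over the integers.

  - -3x - 3y = 4: every term on the left is divisible by 3, so the LHS ≡ 0 (mod 3), but the RHS 4 is not — no integer solution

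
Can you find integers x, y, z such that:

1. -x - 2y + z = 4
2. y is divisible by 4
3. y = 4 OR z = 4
Yes

Take x = 0, y = 0, z = 4. Substituting into each constraint:
  (1) 0 - 2(0) + 4 = 4 ✓
  (2) 0 = 4 × 0, remainder 0 ✓
  (3) z = 4, target 4 ✓ (second branch holds)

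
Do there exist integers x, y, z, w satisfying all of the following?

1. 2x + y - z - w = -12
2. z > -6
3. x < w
Yes

Take x = -1, y = 0, z = 10, w = 0. Substituting into each constraint:
  (1) 2(-1) + 0 + (-10) + 0 = -12 ✓
  (2) 10 > -6 ✓
  (3) -1 < 0 ✓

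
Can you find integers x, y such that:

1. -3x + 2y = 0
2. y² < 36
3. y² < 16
Yes

Take x = 0, y = 0. Substituting into each constraint:
  (1) -3(0) + 2(0) = 0 ✓
  (2) y² = (0)² = 0, and 0 < 36 ✓
  (3) y² = (0)² = 0, and 0 < 16 ✓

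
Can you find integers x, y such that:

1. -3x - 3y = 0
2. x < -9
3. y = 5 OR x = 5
No

The full constraint system is jointly infeasible over the integers. Each constraint and what it forces:

  - -3x - 3y = 0: is a linear equation tying the variables together
  - x < -9: bounds one variable relative to a constant
  - y = 5 OR x = 5: forces a choice: either y = 5 or x = 5

Split on the disjunction (y = 5 OR x = 5):
  • If y = 5: the equation forces x = -5, which contradicts the bound x ≤ -10.
  • If x = 5: this contradicts the bound x ≤ -10.
Both branches are infeasible, so the system has no integer solution.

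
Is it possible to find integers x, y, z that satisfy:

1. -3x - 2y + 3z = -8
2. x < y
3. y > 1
Yes

Take x = 0, y = 4, z = 0. Substituting into each constraint:
  (1) -3(0) - 2(4) + 3(0) = -8 ✓
  (2) 0 < 4 ✓
  (3) 4 > 1 ✓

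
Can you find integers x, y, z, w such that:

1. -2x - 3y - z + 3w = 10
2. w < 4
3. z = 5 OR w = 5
Yes

Take x = 0, y = -5, z = 5, w = 0. Substituting into each constraint:
  (1) -2(0) - 3(-5) + (-5) + 3(0) = 10 ✓
  (2) 0 < 4 ✓
  (3) z = 5, target 5 ✓ (first branch holds)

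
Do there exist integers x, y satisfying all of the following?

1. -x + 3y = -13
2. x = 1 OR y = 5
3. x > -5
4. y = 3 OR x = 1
Yes

Take x = 1, y = -4. Substituting into each constraint:
  (1) (-1) + 3(-4) = -13 ✓
  (2) x = 1, target 1 ✓ (first branch holds)
  (3) 1 > -5 ✓
  (4) x = 1, target 1 ✓ (second branch holds)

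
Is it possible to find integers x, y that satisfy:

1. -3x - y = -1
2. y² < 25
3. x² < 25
Yes

Take x = 0, y = 1. Substituting into each constraint:
  (1) -3(0) + (-1) = -1 ✓
  (2) y² = (1)² = 1, and 1 < 25 ✓
  (3) x² = (0)² = 0, and 0 < 25 ✓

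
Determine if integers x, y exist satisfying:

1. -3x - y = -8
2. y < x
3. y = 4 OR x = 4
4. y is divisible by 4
Yes

Take x = 4, y = -4. Substituting into each constraint:
  (1) -3(4) + 4 = -8 ✓
  (2) -4 < 4 ✓
  (3) x = 4, target 4 ✓ (second branch holds)
  (4) -4 = 4 × -1, remainder 0 ✓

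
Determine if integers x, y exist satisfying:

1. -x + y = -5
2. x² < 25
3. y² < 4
Yes

Take x = 4, y = -1. Substituting into each constraint:
  (1) (-4) + (-1) = -5 ✓
  (2) x² = (4)² = 16, and 16 < 25 ✓
  (3) y² = (-1)² = 1, and 1 < 4 ✓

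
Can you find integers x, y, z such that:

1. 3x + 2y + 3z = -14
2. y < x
Yes

Take x = 0, y = -1, z = -4. Substituting into each constraint:
  (1) 3(0) + 2(-1) + 3(-4) = -14 ✓
  (2) -1 < 0 ✓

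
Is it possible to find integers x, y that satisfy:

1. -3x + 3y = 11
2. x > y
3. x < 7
No

Even the single constraint (-3x + 3y = 11) is infeasible over the integers.

  - -3x + 3y = 11: every term on the left is divisible by 3, so the LHS ≡ 0 (mod 3), but the RHS 11 is not — no integer solution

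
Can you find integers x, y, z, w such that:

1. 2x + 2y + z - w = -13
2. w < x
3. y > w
Yes

Take x = 1, y = 1, z = -17, w = 0. Substituting into each constraint:
  (1) 2(1) + 2(1) + (-17) + 0 = -13 ✓
  (2) 0 < 1 ✓
  (3) 1 > 0 ✓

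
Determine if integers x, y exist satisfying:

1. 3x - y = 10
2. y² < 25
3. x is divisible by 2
Yes

Take x = 4, y = 2. Substituting into each constraint:
  (1) 3(4) + (-2) = 10 ✓
  (2) y² = (2)² = 4, and 4 < 25 ✓
  (3) 4 = 2 × 2, remainder 0 ✓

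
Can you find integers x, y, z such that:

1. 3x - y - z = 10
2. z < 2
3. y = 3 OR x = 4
Yes

Take x = 4, y = 1, z = 1. Substituting into each constraint:
  (1) 3(4) + (-1) + (-1) = 10 ✓
  (2) 1 < 2 ✓
  (3) x = 4, target 4 ✓ (second branch holds)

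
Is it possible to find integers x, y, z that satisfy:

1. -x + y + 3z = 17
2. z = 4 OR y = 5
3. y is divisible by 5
Yes

Take x = -12, y = 5, z = 0. Substituting into each constraint:
  (1) 12 + 5 + 3(0) = 17 ✓
  (2) y = 5, target 5 ✓ (second branch holds)
  (3) 5 = 5 × 1, remainder 0 ✓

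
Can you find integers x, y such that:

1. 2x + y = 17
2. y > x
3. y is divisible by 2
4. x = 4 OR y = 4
No

A contradictory subset is {2x + y = 17, y is divisible by 2}. No integer assignment can satisfy these jointly:

  - 2x + y = 17: is a linear equation tying the variables together
  - y is divisible by 2: restricts y to multiples of 2

Modular obstruction: writing y = 2y', every remaining term of the linear equation is divisible by 2, so the left side is ≡ 0 (mod 2); but the right side 17 ≡ 1 (mod 2). No integers can satisfy it.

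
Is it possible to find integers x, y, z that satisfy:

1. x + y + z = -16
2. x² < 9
Yes

Take x = 0, y = -16, z = 0. Substituting into each constraint:
  (1) 0 + (-16) + 0 = -16 ✓
  (2) x² = (0)² = 0, and 0 < 9 ✓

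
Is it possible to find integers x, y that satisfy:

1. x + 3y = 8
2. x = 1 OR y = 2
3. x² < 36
Yes

Take x = 2, y = 2. Substituting into each constraint:
  (1) 2 + 3(2) = 8 ✓
  (2) y = 2, target 2 ✓ (second branch holds)
  (3) x² = (2)² = 4, and 4 < 36 ✓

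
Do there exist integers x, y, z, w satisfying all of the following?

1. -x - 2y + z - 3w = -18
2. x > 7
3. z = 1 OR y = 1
Yes

Take x = 8, y = 1, z = -8, w = 0. Substituting into each constraint:
  (1) (-8) - 2(1) + (-8) - 3(0) = -18 ✓
  (2) 8 > 7 ✓
  (3) y = 1, target 1 ✓ (second branch holds)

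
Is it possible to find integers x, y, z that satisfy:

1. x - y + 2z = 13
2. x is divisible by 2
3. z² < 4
Yes

Take x = 0, y = -11, z = 1. Substituting into each constraint:
  (1) 0 + 11 + 2(1) = 13 ✓
  (2) 0 = 2 × 0, remainder 0 ✓
  (3) z² = (1)² = 1, and 1 < 4 ✓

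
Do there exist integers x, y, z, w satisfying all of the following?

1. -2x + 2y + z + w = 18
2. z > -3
Yes

Take x = 0, y = 0, z = 0, w = 18. Substituting into each constraint:
  (1) -2(0) + 2(0) + 0 + 18 = 18 ✓
  (2) 0 > -3 ✓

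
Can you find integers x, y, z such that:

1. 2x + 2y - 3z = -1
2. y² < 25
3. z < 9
Yes

Take x = 0, y = 1, z = 1. Substituting into each constraint:
  (1) 2(0) + 2(1) - 3(1) = -1 ✓
  (2) y² = (1)² = 1, and 1 < 25 ✓
  (3) 1 < 9 ✓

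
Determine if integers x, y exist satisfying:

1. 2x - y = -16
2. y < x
Yes

Take x = -17, y = -18. Substituting into each constraint:
  (1) 2(-17) + 18 = -16 ✓
  (2) -18 < -17 ✓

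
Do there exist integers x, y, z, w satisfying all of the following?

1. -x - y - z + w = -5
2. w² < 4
Yes

Take x = 0, y = 0, z = 5, w = 0. Substituting into each constraint:
  (1) 0 + 0 + (-5) + 0 = -5 ✓
  (2) w² = (0)² = 0, and 0 < 4 ✓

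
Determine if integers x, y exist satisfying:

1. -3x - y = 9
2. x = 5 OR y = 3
Yes

Take x = -4, y = 3. Substituting into each constraint:
  (1) -3(-4) + (-3) = 9 ✓
  (2) y = 3, target 3 ✓ (second branch holds)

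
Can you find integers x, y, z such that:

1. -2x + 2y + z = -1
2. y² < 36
Yes

Take x = 1, y = 0, z = 1. Substituting into each constraint:
  (1) -2(1) + 2(0) + 1 = -1 ✓
  (2) y² = (0)² = 0, and 0 < 36 ✓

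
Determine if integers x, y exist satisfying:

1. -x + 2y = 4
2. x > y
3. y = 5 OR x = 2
Yes

Take x = 6, y = 5. Substituting into each constraint:
  (1) (-6) + 2(5) = 4 ✓
  (2) 6 > 5 ✓
  (3) y = 5, target 5 ✓ (first branch holds)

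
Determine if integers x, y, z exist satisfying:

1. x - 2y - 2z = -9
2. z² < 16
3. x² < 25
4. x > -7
Yes

Take x = 1, y = 5, z = 0. Substituting into each constraint:
  (1) 1 - 2(5) - 2(0) = -9 ✓
  (2) z² = (0)² = 0, and 0 < 16 ✓
  (3) x² = (1)² = 1, and 1 < 25 ✓
  (4) 1 > -7 ✓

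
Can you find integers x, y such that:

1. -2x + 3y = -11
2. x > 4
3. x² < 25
No

A contradictory subset is {x > 4, x² < 25}. No integer assignment can satisfy these jointly:

  - x > 4: bounds one variable relative to a constant
  - x² < 25: restricts x to |x| ≤ 4

Direct contradiction: the bounds on x require x ≥ 5 and x ≤ 4 simultaneously, which is empty.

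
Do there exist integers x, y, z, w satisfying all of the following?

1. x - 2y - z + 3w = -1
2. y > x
Yes

Take x = 0, y = 1, z = 2, w = 1. Substituting into each constraint:
  (1) 0 - 2(1) + (-2) + 3(1) = -1 ✓
  (2) 1 > 0 ✓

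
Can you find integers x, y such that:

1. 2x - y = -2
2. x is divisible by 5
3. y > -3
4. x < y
Yes

Take x = 0, y = 2. Substituting into each constraint:
  (1) 2(0) + (-2) = -2 ✓
  (2) 0 = 5 × 0, remainder 0 ✓
  (3) 2 > -3 ✓
  (4) 0 < 2 ✓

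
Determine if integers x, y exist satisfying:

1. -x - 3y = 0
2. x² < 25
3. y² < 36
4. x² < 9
Yes

Take x = 0, y = 0. Substituting into each constraint:
  (1) 0 - 3(0) = 0 ✓
  (2) x² = (0)² = 0, and 0 < 25 ✓
  (3) y² = (0)² = 0, and 0 < 36 ✓
  (4) x² = (0)² = 0, and 0 < 9 ✓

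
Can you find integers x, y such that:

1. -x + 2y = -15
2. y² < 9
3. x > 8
Yes

Take x = 15, y = 0. Substituting into each constraint:
  (1) (-15) + 2(0) = -15 ✓
  (2) y² = (0)² = 0, and 0 < 9 ✓
  (3) 15 > 8 ✓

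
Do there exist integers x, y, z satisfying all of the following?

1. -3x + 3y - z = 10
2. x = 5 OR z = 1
Yes

Take x = 5, y = 9, z = 2. Substituting into each constraint:
  (1) -3(5) + 3(9) + (-2) = 10 ✓
  (2) x = 5, target 5 ✓ (first branch holds)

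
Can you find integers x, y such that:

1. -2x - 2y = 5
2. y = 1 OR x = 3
No

Even the single constraint (-2x - 2y = 5) is infeasible over the integers.

  - -2x - 2y = 5: every term on the left is divisible by 2, so the LHS ≡ 0 (mod 2), but the RHS 5 is not — no integer solution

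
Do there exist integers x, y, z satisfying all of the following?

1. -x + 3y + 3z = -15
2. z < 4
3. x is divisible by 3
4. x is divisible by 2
Yes

Take x = 0, y = -5, z = 0. Substituting into each constraint:
  (1) 0 + 3(-5) + 3(0) = -15 ✓
  (2) 0 < 4 ✓
  (3) 0 = 3 × 0, remainder 0 ✓
  (4) 0 = 2 × 0, remainder 0 ✓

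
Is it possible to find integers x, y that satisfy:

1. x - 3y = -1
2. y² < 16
Yes

Take x = 2, y = 1. Substituting into each constraint:
  (1) 2 - 3(1) = -1 ✓
  (2) y² = (1)² = 1, and 1 < 16 ✓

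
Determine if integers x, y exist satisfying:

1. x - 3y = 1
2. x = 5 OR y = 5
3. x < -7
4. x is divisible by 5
No

A contradictory subset is {x - 3y = 1, x = 5 OR y = 5, x < -7}. No integer assignment can satisfy these jointly:

  - x - 3y = 1: is a linear equation tying the variables together
  - x = 5 OR y = 5: forces a choice: either x = 5 or y = 5
  - x < -7: bounds one variable relative to a constant

Split on the disjunction (x = 5 OR y = 5):
  • If x = 5: this contradicts the bound x ≤ -8.
  • If y = 5: the equation forces x = 16, which contradicts the bound x ≤ -8.
Both branches are infeasible, so the system has no integer solution.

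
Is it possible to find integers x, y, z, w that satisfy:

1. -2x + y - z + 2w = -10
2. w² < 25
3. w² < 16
Yes

Take x = 5, y = 0, z = 0, w = 0. Substituting into each constraint:
  (1) -2(5) + 0 + 0 + 2(0) = -10 ✓
  (2) w² = (0)² = 0, and 0 < 25 ✓
  (3) w² = (0)² = 0, and 0 < 16 ✓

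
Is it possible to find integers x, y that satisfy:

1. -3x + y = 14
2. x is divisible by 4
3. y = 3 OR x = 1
No

The full constraint system is jointly infeasible over the integers. Each constraint and what it forces:

  - -3x + y = 14: is a linear equation tying the variables together
  - x is divisible by 4: restricts x to multiples of 4
  - y = 3 OR x = 1: forces a choice: either y = 3 or x = 1

Split on the disjunction (y = 3 OR x = 1):
  • If y = 3: with y = 3, writing x = 4x', every remaining term of the linear equation is divisible by 12, so the left side is ≡ 0 (mod 12); but the right side 11 ≡ 11 (mod 12). No integers can satisfy it.
  • If x = 1: this contradicts the divisibility constraint — 1 is not a multiple of 4.
Both branches are infeasible, so the system has no integer solution.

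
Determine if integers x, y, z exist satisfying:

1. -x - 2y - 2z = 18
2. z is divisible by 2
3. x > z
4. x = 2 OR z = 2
Yes

Take x = 2, y = -10, z = 0. Substituting into each constraint:
  (1) (-2) - 2(-10) - 2(0) = 18 ✓
  (2) 0 = 2 × 0, remainder 0 ✓
  (3) 2 > 0 ✓
  (4) x = 2, target 2 ✓ (first branch holds)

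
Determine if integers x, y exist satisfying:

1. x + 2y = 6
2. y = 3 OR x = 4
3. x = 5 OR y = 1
Yes

Take x = 4, y = 1. Substituting into each constraint:
  (1) 4 + 2(1) = 6 ✓
  (2) x = 4, target 4 ✓ (second branch holds)
  (3) y = 1, target 1 ✓ (second branch holds)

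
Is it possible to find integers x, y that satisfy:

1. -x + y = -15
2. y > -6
Yes

Take x = 15, y = 0. Substituting into each constraint:
  (1) (-15) + 0 = -15 ✓
  (2) 0 > -6 ✓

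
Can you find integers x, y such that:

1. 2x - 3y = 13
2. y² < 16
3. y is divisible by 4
No

A contradictory subset is {2x - 3y = 13, y is divisible by 4}. No integer assignment can satisfy these jointly:

  - 2x - 3y = 13: is a linear equation tying the variables together
  - y is divisible by 4: restricts y to multiples of 4

Modular obstruction: writing y = 4y', every remaining term of the linear equation is divisible by 2, so the left side is ≡ 0 (mod 2); but the right side 13 ≡ 1 (mod 2). No integers can satisfy it.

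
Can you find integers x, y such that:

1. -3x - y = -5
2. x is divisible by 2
Yes

Take x = 0, y = 5. Substituting into each constraint:
  (1) -3(0) + (-5) = -5 ✓
  (2) 0 = 2 × 0, remainder 0 ✓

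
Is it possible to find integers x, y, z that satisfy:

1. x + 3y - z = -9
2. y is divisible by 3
Yes

Take x = 0, y = 0, z = 9. Substituting into each constraint:
  (1) 0 + 3(0) + (-9) = -9 ✓
  (2) 0 = 3 × 0, remainder 0 ✓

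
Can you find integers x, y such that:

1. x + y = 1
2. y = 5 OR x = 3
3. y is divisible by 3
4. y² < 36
No

A contradictory subset is {x + y = 1, y = 5 OR x = 3, y is divisible by 3}. No integer assignment can satisfy these jointly:

  - x + y = 1: is a linear equation tying the variables together
  - y = 5 OR x = 3: forces a choice: either y = 5 or x = 3
  - y is divisible by 3: restricts y to multiples of 3

Split on the disjunction (y = 5 OR x = 3):
  • If y = 5: this contradicts the divisibility constraint — 5 is not a multiple of 3.
  • If x = 3: with x = 3, writing y = 3y', every remaining term of the linear equation is divisible by 3, so the left side is ≡ 0 (mod 3); but the right side -2 ≡ 1 (mod 3). No integers can satisfy it.
Both branches are infeasible, so the system has no integer solution.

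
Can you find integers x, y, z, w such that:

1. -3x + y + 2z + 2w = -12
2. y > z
Yes

Take x = 4, y = 0, z = -1, w = 1. Substituting into each constraint:
  (1) -3(4) + 0 + 2(-1) + 2(1) = -12 ✓
  (2) 0 > -1 ✓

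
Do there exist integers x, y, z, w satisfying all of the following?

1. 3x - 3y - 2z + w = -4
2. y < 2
Yes

Take x = 0, y = 0, z = 2, w = 0. Substituting into each constraint:
  (1) 3(0) - 3(0) - 2(2) + 0 = -4 ✓
  (2) 0 < 2 ✓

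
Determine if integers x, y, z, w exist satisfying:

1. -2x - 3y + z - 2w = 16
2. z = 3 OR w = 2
Yes

Take x = -8, y = 1, z = 3, w = 0. Substituting into each constraint:
  (1) -2(-8) - 3(1) + 3 - 2(0) = 16 ✓
  (2) z = 3, target 3 ✓ (first branch holds)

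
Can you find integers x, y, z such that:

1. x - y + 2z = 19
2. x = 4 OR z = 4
Yes

Take x = 4, y = -9, z = 3. Substituting into each constraint:
  (1) 4 + 9 + 2(3) = 19 ✓
  (2) x = 4, target 4 ✓ (first branch holds)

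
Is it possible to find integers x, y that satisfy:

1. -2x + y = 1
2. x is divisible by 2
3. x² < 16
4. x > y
Yes

Take x = -2, y = -3. Substituting into each constraint:
  (1) -2(-2) + (-3) = 1 ✓
  (2) -2 = 2 × -1, remainder 0 ✓
  (3) x² = (-2)² = 4, and 4 < 16 ✓
  (4) -2 > -3 ✓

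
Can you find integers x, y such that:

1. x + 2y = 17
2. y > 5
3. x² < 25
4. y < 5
No

A contradictory subset is {y > 5, y < 5}. No integer assignment can satisfy these jointly:

  - y > 5: bounds one variable relative to a constant
  - y < 5: bounds one variable relative to a constant

Direct contradiction: the bounds on y require y ≥ 6 and y ≤ 4 simultaneously, which is empty.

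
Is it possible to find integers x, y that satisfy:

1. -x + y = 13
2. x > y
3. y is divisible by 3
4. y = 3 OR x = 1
No

A contradictory subset is {-x + y = 13, x > y}. No integer assignment can satisfy these jointly:

  - -x + y = 13: is a linear equation tying the variables together
  - x > y: bounds one variable relative to another variable

From the equation, x − y = -13, i.e. x − y = -13; but x > y requires x − y ≥ 1. Contradiction.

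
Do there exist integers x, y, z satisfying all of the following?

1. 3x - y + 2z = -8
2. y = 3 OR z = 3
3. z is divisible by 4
Yes

Take x = -7, y = 3, z = 8. Substituting into each constraint:
  (1) 3(-7) + (-3) + 2(8) = -8 ✓
  (2) y = 3, target 3 ✓ (first branch holds)
  (3) 8 = 4 × 2, remainder 0 ✓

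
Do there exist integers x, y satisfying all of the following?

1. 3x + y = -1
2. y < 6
Yes

Take x = 0, y = -1. Substituting into each constraint:
  (1) 3(0) + (-1) = -1 ✓
  (2) -1 < 6 ✓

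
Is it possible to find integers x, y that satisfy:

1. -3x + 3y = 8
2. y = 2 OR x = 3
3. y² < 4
No

Even the single constraint (-3x + 3y = 8) is infeasible over the integers.

  - -3x + 3y = 8: every term on the left is divisible by 3, so the LHS ≡ 0 (mod 3), but the RHS 8 is not — no integer solution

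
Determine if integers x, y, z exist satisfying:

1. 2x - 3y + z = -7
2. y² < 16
Yes

Take x = 1, y = 3, z = 0. Substituting into each constraint:
  (1) 2(1) - 3(3) + 0 = -7 ✓
  (2) y² = (3)² = 9, and 9 < 16 ✓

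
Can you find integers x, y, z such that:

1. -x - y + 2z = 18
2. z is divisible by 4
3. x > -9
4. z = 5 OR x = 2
Yes

Take x = 2, y = -20, z = 0. Substituting into each constraint:
  (1) (-2) + 20 + 2(0) = 18 ✓
  (2) 0 = 4 × 0, remainder 0 ✓
  (3) 2 > -9 ✓
  (4) x = 2, target 2 ✓ (second branch holds)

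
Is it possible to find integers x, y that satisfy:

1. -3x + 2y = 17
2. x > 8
Yes

Take x = 9, y = 22. Substituting into each constraint:
  (1) -3(9) + 2(22) = 17 ✓
  (2) 9 > 8 ✓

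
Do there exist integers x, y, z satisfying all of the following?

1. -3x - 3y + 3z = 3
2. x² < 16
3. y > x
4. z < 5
Yes

Take x = -1, y = 0, z = 0. Substituting into each constraint:
  (1) -3(-1) - 3(0) + 3(0) = 3 ✓
  (2) x² = (-1)² = 1, and 1 < 16 ✓
  (3) 0 > -1 ✓
  (4) 0 < 5 ✓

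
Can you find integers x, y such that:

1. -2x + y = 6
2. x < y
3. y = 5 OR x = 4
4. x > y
No

A contradictory subset is {x < y, x > y}. No integer assignment can satisfy these jointly:

  - x < y: bounds one variable relative to another variable
  - x > y: bounds one variable relative to another variable

Direct contradiction: y > x and x > y cannot both hold.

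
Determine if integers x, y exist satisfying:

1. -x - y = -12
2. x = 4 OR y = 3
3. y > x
Yes

Take x = 4, y = 8. Substituting into each constraint:
  (1) (-4) + (-8) = -12 ✓
  (2) x = 4, target 4 ✓ (first branch holds)
  (3) 8 > 4 ✓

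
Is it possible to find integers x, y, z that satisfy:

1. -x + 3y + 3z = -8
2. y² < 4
Yes

Take x = 8, y = 0, z = 0. Substituting into each constraint:
  (1) (-8) + 3(0) + 3(0) = -8 ✓
  (2) y² = (0)² = 0, and 0 < 4 ✓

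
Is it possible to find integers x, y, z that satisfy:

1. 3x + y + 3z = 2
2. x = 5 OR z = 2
Yes

Take x = 0, y = -4, z = 2. Substituting into each constraint:
  (1) 3(0) + (-4) + 3(2) = 2 ✓
  (2) z = 2, target 2 ✓ (second branch holds)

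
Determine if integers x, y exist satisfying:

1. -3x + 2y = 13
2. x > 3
Yes

Take x = 5, y = 14. Substituting into each constraint:
  (1) -3(5) + 2(14) = 13 ✓
  (2) 5 > 3 ✓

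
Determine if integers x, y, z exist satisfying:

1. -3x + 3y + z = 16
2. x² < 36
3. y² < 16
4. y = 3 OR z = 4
Yes

Take x = 0, y = 3, z = 7. Substituting into each constraint:
  (1) -3(0) + 3(3) + 7 = 16 ✓
  (2) x² = (0)² = 0, and 0 < 36 ✓
  (3) y² = (3)² = 9, and 9 < 16 ✓
  (4) y = 3, target 3 ✓ (first branch holds)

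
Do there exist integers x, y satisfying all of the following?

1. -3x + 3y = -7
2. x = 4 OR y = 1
No

Even the single constraint (-3x + 3y = -7) is infeasible over the integers.

  - -3x + 3y = -7: every term on the left is divisible by 3, so the LHS ≡ 0 (mod 3), but the RHS -7 is not — no integer solution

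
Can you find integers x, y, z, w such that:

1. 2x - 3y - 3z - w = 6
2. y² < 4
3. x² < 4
Yes

Take x = 0, y = 0, z = -2, w = 0. Substituting into each constraint:
  (1) 2(0) - 3(0) - 3(-2) + 0 = 6 ✓
  (2) y² = (0)² = 0, and 0 < 4 ✓
  (3) x² = (0)² = 0, and 0 < 4 ✓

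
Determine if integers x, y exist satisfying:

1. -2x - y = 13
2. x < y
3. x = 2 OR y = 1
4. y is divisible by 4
No

The full constraint system is jointly infeasible over the integers. Each constraint and what it forces:

  - -2x - y = 13: is a linear equation tying the variables together
  - x < y: bounds one variable relative to another variable
  - x = 2 OR y = 1: forces a choice: either x = 2 or y = 1
  - y is divisible by 4: restricts y to multiples of 4

Modular obstruction: writing y = 4y', every remaining term of the linear equation is divisible by 2, so the left side is ≡ 0 (mod 2); but the right side 13 ≡ 1 (mod 2). No integers can satisfy it.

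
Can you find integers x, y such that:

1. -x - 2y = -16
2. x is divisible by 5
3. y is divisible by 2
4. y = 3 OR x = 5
No

A contradictory subset is {-x - 2y = -16, y is divisible by 2, y = 3 OR x = 5}. No integer assignment can satisfy these jointly:

  - -x - 2y = -16: is a linear equation tying the variables together
  - y is divisible by 2: restricts y to multiples of 2
  - y = 3 OR x = 5: forces a choice: either y = 3 or x = 5

Split on the disjunction (y = 3 OR x = 5):
  • If y = 3: this contradicts the divisibility constraint — 3 is not a multiple of 2.
  • If x = 5: with x = 5, writing y = 2y', every remaining term of the linear equation is divisible by 4, so the left side is ≡ 0 (mod 4); but the right side -11 ≡ 1 (mod 4). No integers can satisfy it.
Both branches are infeasible, so the system has no integer solution.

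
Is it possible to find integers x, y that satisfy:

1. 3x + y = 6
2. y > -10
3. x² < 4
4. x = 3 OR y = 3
Yes

Take x = 1, y = 3. Substituting into each constraint:
  (1) 3(1) + 3 = 6 ✓
  (2) 3 > -10 ✓
  (3) x² = (1)² = 1, and 1 < 4 ✓
  (4) y = 3, target 3 ✓ (second branch holds)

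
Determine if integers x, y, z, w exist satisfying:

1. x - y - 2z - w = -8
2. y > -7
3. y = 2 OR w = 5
Yes

Take x = 0, y = 2, z = 0, w = 6. Substituting into each constraint:
  (1) 0 + (-2) - 2(0) + (-6) = -8 ✓
  (2) 2 > -7 ✓
  (3) y = 2, target 2 ✓ (first branch holds)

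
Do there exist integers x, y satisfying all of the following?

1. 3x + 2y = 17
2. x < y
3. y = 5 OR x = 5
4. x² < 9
No

A contradictory subset is {3x + 2y = 17, x < y, y = 5 OR x = 5}. No integer assignment can satisfy these jointly:

  - 3x + 2y = 17: is a linear equation tying the variables together
  - x < y: bounds one variable relative to another variable
  - y = 5 OR x = 5: forces a choice: either y = 5 or x = 5

Split on the disjunction (y = 5 OR x = 5):
  • If y = 5: with y = 5, every remaining term of the linear equation is divisible by 3, so the left side is ≡ 0 (mod 3); but the right side 7 ≡ 1 (mod 3). No integers can satisfy it.
  • If x = 5: the equation forces y = 1, giving (x, y) = (5, 1), which violates y > x.
Both branches are infeasible, so the system has no integer solution.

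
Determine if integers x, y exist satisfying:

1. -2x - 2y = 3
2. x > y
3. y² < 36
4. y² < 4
No

Even the single constraint (-2x - 2y = 3) is infeasible over the integers.

  - -2x - 2y = 3: every term on the left is divisible by 2, so the LHS ≡ 0 (mod 2), but the RHS 3 is not — no integer solution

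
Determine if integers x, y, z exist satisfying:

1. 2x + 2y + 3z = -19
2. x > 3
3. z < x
Yes

Take x = 4, y = -12, z = -1. Substituting into each constraint:
  (1) 2(4) + 2(-12) + 3(-1) = -19 ✓
  (2) 4 > 3 ✓
  (3) -1 < 4 ✓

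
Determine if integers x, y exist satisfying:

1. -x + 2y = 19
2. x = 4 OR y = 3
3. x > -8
No

The full constraint system is jointly infeasible over the integers. Each constraint and what it forces:

  - -x + 2y = 19: is a linear equation tying the variables together
  - x = 4 OR y = 3: forces a choice: either x = 4 or y = 3
  - x > -8: bounds one variable relative to a constant

Split on the disjunction (x = 4 OR y = 3):
  • If x = 4: with x = 4, every remaining term of the linear equation is divisible by 2, so the left side is ≡ 0 (mod 2); but the right side 23 ≡ 1 (mod 2). No integers can satisfy it.
  • If y = 3: the equation forces x = -13, which contradicts the bound x ≥ -7.
Both branches are infeasible, so the system has no integer solution.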